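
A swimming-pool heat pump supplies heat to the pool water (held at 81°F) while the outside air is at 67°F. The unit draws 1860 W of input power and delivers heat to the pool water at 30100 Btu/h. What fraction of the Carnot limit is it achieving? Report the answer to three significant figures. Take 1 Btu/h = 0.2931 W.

Converting, Q̇_H = 30100 Btu/h = 8822 W, so COP_actual = Q̇_H/Ẇ = 8822/1860 = 4.743.
In absolute terms T_C = 292.59 K and T_H = 300.37 K, so ΔT = 7.778 K.
COP_Carnot = T_H/ΔT = 300.37/7.778 = 38.62.
η_II = COP_actual/COP_Carnot = 4.743/38.62 = 0.1228.

0.123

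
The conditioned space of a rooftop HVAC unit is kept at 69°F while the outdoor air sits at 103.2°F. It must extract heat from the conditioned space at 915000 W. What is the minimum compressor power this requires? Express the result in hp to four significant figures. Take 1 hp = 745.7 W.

In absolute terms T_C = 293.71 K and T_H = 312.71 K, so ΔT = 19.00 K.
COP_Carnot = T_C/ΔT = 293.71/19.00 = 15.46.
Ẇ_min = Q̇/COP_Carnot = 915000/15.46 = 59190 W = 79.38 hp.

79.38 hp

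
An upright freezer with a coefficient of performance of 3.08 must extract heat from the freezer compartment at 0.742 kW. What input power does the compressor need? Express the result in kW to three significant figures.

Ẇ = Q̇_C/COP = 0.7420/3.08 = 0.2409 kW.

0.241 kW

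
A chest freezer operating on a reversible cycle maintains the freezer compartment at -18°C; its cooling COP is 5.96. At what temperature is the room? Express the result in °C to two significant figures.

25 °C

COP_R = T_C/(T_H − T_C) gives T_H − T_C = T_C/COP.
With T_C = 255.15 K, T_H = 255.15 × (1 + 1/5.96) = 297.96 K.
Converting, 297.96 K = 24.81°C.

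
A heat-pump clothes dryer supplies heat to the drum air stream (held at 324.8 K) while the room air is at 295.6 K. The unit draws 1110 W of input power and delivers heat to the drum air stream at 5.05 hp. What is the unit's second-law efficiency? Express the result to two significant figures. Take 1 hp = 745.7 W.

0.30

Converting, Q̇_H = 5.050 hp = 3766 W, so COP_actual = Q̇_H/Ẇ = 3766/1110 = 3.393.
The reservoir spacing is ΔT = 324.8 − 295.6 = 29.20 K.
COP_Carnot = T_H/ΔT = 324.80/29.20 = 11.12.
η_II = COP_actual/COP_Carnot = 3.393/11.12 = 0.3050.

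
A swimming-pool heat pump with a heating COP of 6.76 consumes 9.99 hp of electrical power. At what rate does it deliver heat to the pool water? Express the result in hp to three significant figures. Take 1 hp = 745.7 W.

Q̇_H = COP_HP × Ẇ = 6.76 × 9.990 = 67.53 hp.

67.5 hp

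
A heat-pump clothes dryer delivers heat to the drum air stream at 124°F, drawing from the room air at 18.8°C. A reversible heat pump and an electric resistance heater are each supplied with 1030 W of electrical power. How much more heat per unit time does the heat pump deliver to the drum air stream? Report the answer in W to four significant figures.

In absolute terms T_C = 291.95 K and T_H = 324.26 K, so ΔT = 32.31 K.
COP_Carnot = T_H/ΔT = 324.26/32.31 = 10.04.
The heat pump delivers Q̇_H = COP × Ẇ = 10340 W; the resistance heater delivers Ẇ = 1030 W.
Extra = (COP − 1)·Ẇ = 9307 W.

9307 W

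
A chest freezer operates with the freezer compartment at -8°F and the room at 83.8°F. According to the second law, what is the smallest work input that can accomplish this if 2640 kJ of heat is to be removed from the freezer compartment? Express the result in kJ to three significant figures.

537 kJ

In absolute terms T_C = 250.93 K and T_H = 301.93 K, so ΔT = 51.00 K.
The reversible limit is COP_R = T_C/ΔT = 4.920, so W_min = Q_C/COP = Q_C·ΔT/T_C.
W_min = 2640 × 51.00/250.93 = 536.6 kJ.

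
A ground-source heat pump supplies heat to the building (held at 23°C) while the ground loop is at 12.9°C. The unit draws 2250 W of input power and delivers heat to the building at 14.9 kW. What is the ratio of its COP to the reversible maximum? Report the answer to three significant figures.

Converting, Q̇_H = 14.90 kW = 14900 W, so COP_actual = Q̇_H/Ẇ = 14900/2250 = 6.622.
In absolute terms T_C = 286.05 K and T_H = 296.15 K, so ΔT = 10.10 K.
COP_Carnot = T_H/ΔT = 296.15/10.10 = 29.32.
η_II = COP_actual/COP_Carnot = 6.622/29.32 = 0.2258.

0.226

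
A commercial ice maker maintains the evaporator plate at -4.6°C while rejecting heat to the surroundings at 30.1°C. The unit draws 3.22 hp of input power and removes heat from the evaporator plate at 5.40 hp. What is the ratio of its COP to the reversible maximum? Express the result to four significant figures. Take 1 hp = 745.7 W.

COP_actual = Q̇_C/Ẇ = 5.400/3.220 = 1.677.
In absolute terms T_C = 268.55 K and T_H = 303.25 K, so ΔT = 34.70 K.
COP_Carnot = T_C/ΔT = 268.55/34.70 = 7.739.
η_II = COP_actual/COP_Carnot = 1.677/7.739 = 0.2167.

0.2167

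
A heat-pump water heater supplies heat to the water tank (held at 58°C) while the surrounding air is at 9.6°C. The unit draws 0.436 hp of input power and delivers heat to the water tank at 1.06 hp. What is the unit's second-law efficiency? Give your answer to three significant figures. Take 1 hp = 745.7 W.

COP_actual = Q̇_H/Ẇ = 1.060/0.4360 = 2.431.
In absolute terms T_C = 282.75 K and T_H = 331.15 K, so ΔT = 48.40 K.
COP_Carnot = T_H/ΔT = 331.15/48.40 = 6.842.
η_II = COP_actual/COP_Carnot = 2.431/6.842 = 0.3553.

0.355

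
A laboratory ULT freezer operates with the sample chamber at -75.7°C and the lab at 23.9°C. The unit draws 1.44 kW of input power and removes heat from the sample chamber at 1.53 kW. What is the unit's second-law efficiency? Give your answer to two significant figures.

0.54

COP_actual = Q̇_C/Ẇ = 1.530/1.440 = 1.063.
In absolute terms T_C = 197.45 K and T_H = 297.05 K, so ΔT = 99.60 K.
COP_Carnot = T_C/ΔT = 197.45/99.60 = 1.982.
η_II = COP_actual/COP_Carnot = 1.063/1.982 = 0.5360.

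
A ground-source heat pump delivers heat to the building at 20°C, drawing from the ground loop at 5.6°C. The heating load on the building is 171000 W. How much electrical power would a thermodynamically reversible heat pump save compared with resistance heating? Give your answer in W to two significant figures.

160000 W

In absolute terms T_C = 278.75 K and T_H = 293.15 K, so ΔT = 14.40 K.
COP_Carnot = T_H/ΔT = 293.15/14.40 = 20.36.
Resistance heating needs Ẇ_res = Q̇_H = 171000 W; the reversible heat pump needs only Ẇ_hp = Q̇_H/COP = 8400 W.
Saving = 171000 − 8400 = 162600 W.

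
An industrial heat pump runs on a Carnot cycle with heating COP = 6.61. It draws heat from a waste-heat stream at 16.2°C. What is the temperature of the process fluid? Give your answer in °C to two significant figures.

COP_HP = T_H/(T_H − T_C) rearranges to T_H = COP·T_C/(COP − 1).
With T_C = 289.35 K, T_H = 6.61 × 289.35/5.610 = 340.93 K.
Converting, 340.93 K = 67.78°C.

68 °C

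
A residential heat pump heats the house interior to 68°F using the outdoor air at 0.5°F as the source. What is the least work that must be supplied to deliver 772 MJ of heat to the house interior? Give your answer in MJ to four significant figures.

In absolute terms T_C = 255.65 K and T_H = 293.15 K, so ΔT = 37.50 K.
The reversible limit is COP_HP = T_H/ΔT = 7.817, so W_min = Q_H/COP = Q_H·ΔT/T_H.
W_min = 772.0 × 37.50/293.15 = 98.75 MJ.

98.75 MJ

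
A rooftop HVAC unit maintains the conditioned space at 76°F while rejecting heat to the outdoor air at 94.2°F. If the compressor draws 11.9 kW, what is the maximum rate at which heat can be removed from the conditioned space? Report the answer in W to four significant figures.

350200 W

In absolute terms T_C = 297.59 K and T_H = 307.71 K, so ΔT = 10.11 K.
COP_Carnot = T_C/ΔT = 297.59/10.11 = 29.43.
Q̇_max = COP_Carnot × Ẇ = 29.43 × 11.90 kW = 350.2 kW = 350200 W.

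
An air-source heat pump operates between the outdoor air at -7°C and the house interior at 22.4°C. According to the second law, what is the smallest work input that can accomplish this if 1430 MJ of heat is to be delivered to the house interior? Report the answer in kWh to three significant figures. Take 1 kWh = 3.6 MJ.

39.5 kWh

In absolute terms T_C = 266.15 K and T_H = 295.55 K, so ΔT = 29.40 K.
The reversible limit is COP_HP = T_H/ΔT = 10.05, so W_min = Q_H/COP = Q_H·ΔT/T_H.
W_min = 1430 × 29.40/295.55 = 142.3 MJ = 39.51 kWh.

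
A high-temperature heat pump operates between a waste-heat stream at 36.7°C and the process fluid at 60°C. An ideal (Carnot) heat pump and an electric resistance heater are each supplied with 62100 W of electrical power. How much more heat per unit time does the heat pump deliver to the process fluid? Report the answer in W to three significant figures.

826000 W

In absolute terms T_C = 309.85 K and T_H = 333.15 K, so ΔT = 23.30 K.
COP_Carnot = T_H/ΔT = 333.15/23.30 = 14.30.
The heat pump delivers Q̇_H = COP × Ẇ = 887900 W; the resistance heater delivers Ẇ = 62100 W.
Extra = (COP − 1)·Ẇ = 825800 W.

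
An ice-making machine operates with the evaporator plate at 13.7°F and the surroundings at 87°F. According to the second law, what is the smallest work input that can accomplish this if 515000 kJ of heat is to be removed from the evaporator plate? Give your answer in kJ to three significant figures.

79700 kJ

In absolute terms T_C = 262.98 K and T_H = 303.71 K, so ΔT = 40.72 K.
The reversible limit is COP_R = T_C/ΔT = 6.458, so W_min = Q_C/COP = Q_C·ΔT/T_C.
W_min = 515000 × 40.72/262.98 = 79750 kJ.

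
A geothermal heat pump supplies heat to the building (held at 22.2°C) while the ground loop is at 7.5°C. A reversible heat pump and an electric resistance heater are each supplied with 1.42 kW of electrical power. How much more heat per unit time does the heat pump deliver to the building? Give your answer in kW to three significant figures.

27.1 kW

In absolute terms T_C = 280.65 K and T_H = 295.35 K, so ΔT = 14.70 K.
COP_Carnot = T_H/ΔT = 295.35/14.70 = 20.09.
The heat pump delivers Q̇_H = COP × Ẇ = 28.53 kW; the resistance heater delivers Ẇ = 1.420 kW.
Extra = (COP − 1)·Ẇ = 27.11 kW.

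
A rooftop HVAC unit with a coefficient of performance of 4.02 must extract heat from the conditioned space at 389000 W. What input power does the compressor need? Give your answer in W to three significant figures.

96800 W

Ẇ = Q̇_C/COP = 389000/4.02 = 96770 W.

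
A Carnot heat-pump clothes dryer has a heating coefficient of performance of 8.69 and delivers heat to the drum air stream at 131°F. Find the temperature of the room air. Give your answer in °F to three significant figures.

63.0 °F

COP_HP = T_H/(T_H − T_C) gives T_H − T_C = T_H/COP.
With T_H = 328.15 K, T_C = 328.15 × (1 − 1/8.69) = 290.39 K.
Converting, 290.39 K = 63.03°F.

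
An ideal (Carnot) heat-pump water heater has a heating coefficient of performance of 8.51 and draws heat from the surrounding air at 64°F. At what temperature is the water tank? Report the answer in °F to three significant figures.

134 °F

COP_HP = T_H/(T_H − T_C) rearranges to T_H = COP·T_C/(COP − 1).
With T_C = 290.93 K, T_H = 8.51 × 290.93/7.510 = 329.67 K.
Converting, 329.67 K = 133.73°F.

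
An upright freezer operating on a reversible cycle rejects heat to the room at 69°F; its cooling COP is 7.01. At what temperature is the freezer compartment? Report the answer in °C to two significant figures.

For a Carnot refrigerator COP_R = T_C/(T_H − T_C), so T_C = COP·T_H/(1 + COP).
With T_H = 293.71 K, T_C = 7.01 × 293.71/8.010 = 257.04 K.
Converting, 257.04 K = -16.11°C.

-16 °C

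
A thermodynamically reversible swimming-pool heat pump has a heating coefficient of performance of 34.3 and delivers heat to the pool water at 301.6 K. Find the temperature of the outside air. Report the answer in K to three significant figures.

COP_HP = T_H/(T_H − T_C) gives T_H − T_C = T_H/COP.
With T_H = 301.60 K, T_C = 301.60 × (1 − 1/34.3) = 292.81 K.

293 K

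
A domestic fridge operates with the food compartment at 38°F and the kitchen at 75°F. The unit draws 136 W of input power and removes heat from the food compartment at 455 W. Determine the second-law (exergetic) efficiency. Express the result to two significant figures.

0.25

COP_actual = Q̇_C/Ẇ = 455.0/136.0 = 3.346.
In absolute terms T_C = 276.48 K and T_H = 297.04 K, so ΔT = 20.56 K.
COP_Carnot = T_C/ΔT = 276.48/20.56 = 13.45.
η_II = COP_actual/COP_Carnot = 3.346/13.45 = 0.2487.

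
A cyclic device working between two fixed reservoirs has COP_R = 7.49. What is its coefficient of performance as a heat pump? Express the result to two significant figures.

8.5

The first law on one cycle gives Q_H = Q_C + W, so Q_H/W = Q_C/W + 1.
COP_HP = COP_R + 1 = 7.49 + 1 = 8.49.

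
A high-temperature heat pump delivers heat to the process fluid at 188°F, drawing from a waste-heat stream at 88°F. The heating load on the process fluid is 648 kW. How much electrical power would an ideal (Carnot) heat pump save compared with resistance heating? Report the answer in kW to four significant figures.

In absolute terms T_C = 304.26 K and T_H = 359.82 K, so ΔT = 55.56 K.
COP_Carnot = T_H/ΔT = 359.82/55.56 = 6.477.
Resistance heating needs Ẇ_res = Q̇_H = 648.0 kW; the reversible heat pump needs only Ẇ_hp = Q̇_H/COP = 100.1 kW.
Saving = 648.0 − 100.1 = 547.9 kW.

547.9 kW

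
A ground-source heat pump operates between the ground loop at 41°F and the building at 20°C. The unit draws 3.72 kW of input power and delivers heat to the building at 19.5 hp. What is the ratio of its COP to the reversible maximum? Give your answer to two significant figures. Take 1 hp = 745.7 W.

0.20

Converting, Q̇_H = 19.50 hp = 14.54 kW, so COP_actual = Q̇_H/Ẇ = 14.54/3.720 = 3.909.
In absolute terms T_C = 278.15 K and T_H = 293.15 K, so ΔT = 15.00 K.
COP_Carnot = T_H/ΔT = 293.15/15.00 = 19.54.
η_II = COP_actual/COP_Carnot = 3.909/19.54 = 0.2000.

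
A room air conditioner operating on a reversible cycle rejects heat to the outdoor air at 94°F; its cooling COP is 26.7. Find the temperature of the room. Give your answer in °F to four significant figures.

For a Carnot refrigerator COP_R = T_C/(T_H − T_C), so T_C = COP·T_H/(1 + COP).
With T_H = 307.59 K, T_C = 26.7 × 307.59/27.70 = 296.49 K.
Converting, 296.49 K = 74.01°F.

74.01 °F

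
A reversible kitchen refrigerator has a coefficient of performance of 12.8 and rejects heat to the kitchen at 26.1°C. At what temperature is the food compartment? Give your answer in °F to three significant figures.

39.9 °F

For a Carnot refrigerator COP_R = T_C/(T_H − T_C), so T_C = COP·T_H/(1 + COP).
With T_H = 299.25 K, T_C = 12.8 × 299.25/13.80 = 277.57 K.
Converting, 277.57 K = 39.95°F.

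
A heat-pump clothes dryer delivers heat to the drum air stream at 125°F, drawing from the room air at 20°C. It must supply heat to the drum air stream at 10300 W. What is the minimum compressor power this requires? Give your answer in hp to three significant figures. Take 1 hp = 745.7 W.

1.35 hp

In absolute terms T_C = 293.15 K and T_H = 324.82 K, so ΔT = 31.67 K.
COP_Carnot = T_H/ΔT = 324.82/31.67 = 10.26.
Ẇ_min = Q̇/COP_Carnot = 10300/10.26 = 1004 W = 1.347 hp.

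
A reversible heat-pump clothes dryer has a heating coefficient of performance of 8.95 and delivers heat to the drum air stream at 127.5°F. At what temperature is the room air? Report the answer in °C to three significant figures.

COP_HP = T_H/(T_H − T_C) gives T_H − T_C = T_H/COP.
With T_H = 326.21 K, T_C = 326.21 × (1 − 1/8.95) = 289.76 K.
Converting, 289.76 K = 16.61°C.

16.6 °C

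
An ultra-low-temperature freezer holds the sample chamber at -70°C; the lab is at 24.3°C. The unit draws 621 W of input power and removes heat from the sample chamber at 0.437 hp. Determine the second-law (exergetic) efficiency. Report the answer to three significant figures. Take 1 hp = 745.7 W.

0.244

Converting, Q̇_C = 0.4370 hp = 325.9 W, so COP_actual = Q̇_C/Ẇ = 325.9/621.0 = 0.5248.
In absolute terms T_C = 203.15 K and T_H = 297.45 K, so ΔT = 94.30 K.
COP_Carnot = T_C/ΔT = 203.15/94.30 = 2.154.
η_II = COP_actual/COP_Carnot = 0.5248/2.154 = 0.2436.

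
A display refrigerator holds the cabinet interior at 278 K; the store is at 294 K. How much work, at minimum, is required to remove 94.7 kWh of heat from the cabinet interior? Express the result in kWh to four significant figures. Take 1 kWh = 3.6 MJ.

The reservoir spacing is ΔT = 294 − 278 = 16.00 K.
The reversible limit is COP_R = T_C/ΔT = 17.38, so W_min = Q_C/COP = Q_C·ΔT/T_C.
W_min = 94.70 × 16.00/278.00 = 5.450 kWh.

5.450 kWh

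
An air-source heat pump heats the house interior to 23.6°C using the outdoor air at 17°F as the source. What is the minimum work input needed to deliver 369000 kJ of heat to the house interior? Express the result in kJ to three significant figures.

39700 kJ

In absolute terms T_C = 264.82 K and T_H = 296.75 K, so ΔT = 31.93 K.
The reversible limit is COP_HP = T_H/ΔT = 9.293, so W_min = Q_H/COP = Q_H·ΔT/T_H.
W_min = 369000 × 31.93/296.75 = 39710 kJ.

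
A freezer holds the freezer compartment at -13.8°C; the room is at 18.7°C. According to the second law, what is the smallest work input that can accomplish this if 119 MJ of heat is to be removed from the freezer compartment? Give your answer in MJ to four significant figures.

In absolute terms T_C = 259.35 K and T_H = 291.85 K, so ΔT = 32.50 K.
The reversible limit is COP_R = T_C/ΔT = 7.980, so W_min = Q_C/COP = Q_C·ΔT/T_C.
W_min = 119.0 × 32.50/259.35 = 14.91 MJ.

14.91 MJ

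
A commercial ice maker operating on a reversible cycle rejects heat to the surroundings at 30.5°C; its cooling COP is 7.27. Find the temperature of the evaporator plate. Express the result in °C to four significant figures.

-6.217 °C

For a Carnot refrigerator COP_R = T_C/(T_H − T_C), so T_C = COP·T_H/(1 + COP).
With T_H = 303.65 K, T_C = 7.27 × 303.65/8.270 = 266.93 K.
Converting, 266.93 K = -6.22°C.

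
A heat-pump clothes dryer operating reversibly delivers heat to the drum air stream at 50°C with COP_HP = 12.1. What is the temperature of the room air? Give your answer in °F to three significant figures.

73.9 °F

COP_HP = T_H/(T_H − T_C) gives T_H − T_C = T_H/COP.
With T_H = 323.15 K, T_C = 323.15 × (1 − 1/12.1) = 296.44 K.
Converting, 296.44 K = 73.93°F.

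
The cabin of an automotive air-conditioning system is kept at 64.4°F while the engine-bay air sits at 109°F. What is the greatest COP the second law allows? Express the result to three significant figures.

11.8

In absolute terms T_C = 291.15 K and T_H = 315.93 K, so ΔT = 24.78 K.
For a reversible cycle, COP_Carnot = T_C/ΔT = 291.15/24.78 = 11.75.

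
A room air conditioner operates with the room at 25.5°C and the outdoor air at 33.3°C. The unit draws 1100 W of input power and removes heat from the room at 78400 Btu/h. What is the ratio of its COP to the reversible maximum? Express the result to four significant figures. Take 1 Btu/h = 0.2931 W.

Converting, Q̇_C = 78400 Btu/h = 22980 W, so COP_actual = Q̇_C/Ẇ = 22980/1100 = 20.89.
In absolute terms T_C = 298.65 K and T_H = 306.45 K, so ΔT = 7.800 K.
COP_Carnot = T_C/ΔT = 298.65/7.800 = 38.29.
η_II = COP_actual/COP_Carnot = 20.89/38.29 = 0.5456.

0.5456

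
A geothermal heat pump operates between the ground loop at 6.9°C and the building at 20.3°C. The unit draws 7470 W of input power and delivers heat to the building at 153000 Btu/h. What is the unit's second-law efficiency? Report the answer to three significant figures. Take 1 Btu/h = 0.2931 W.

0.274

Converting, Q̇_H = 153000 Btu/h = 44840 W, so COP_actual = Q̇_H/Ẇ = 44840/7470 = 6.003.
In absolute terms T_C = 280.05 K and T_H = 293.45 K, so ΔT = 13.40 K.
COP_Carnot = T_H/ΔT = 293.45/13.40 = 21.90.
η_II = COP_actual/COP_Carnot = 6.003/21.90 = 0.2741.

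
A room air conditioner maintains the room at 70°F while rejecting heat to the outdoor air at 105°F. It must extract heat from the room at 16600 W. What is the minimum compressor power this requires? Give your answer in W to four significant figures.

In absolute terms T_C = 294.26 K and T_H = 313.71 K, so ΔT = 19.44 K.
COP_Carnot = T_C/ΔT = 294.26/19.44 = 15.13.
Ẇ_min = Q̇/COP_Carnot = 16600/15.13 = 1097 W.

1097 W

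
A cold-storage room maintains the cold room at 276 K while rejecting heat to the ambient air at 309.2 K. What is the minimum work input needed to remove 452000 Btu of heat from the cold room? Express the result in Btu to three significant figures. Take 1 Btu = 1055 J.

The reservoir spacing is ΔT = 309.2 − 276 = 33.20 K.
The reversible limit is COP_R = T_C/ΔT = 8.313, so W_min = Q_C/COP = Q_C·ΔT/T_C.
W_min = 452000 × 33.20/276.00 = 54370 Btu.

54400 Btu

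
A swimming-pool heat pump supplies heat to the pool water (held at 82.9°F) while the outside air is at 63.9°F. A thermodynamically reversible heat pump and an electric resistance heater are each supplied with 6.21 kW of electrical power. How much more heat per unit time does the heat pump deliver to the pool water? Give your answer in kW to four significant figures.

In absolute terms T_C = 290.87 K and T_H = 301.43 K, so ΔT = 10.56 K.
COP_Carnot = T_H/ΔT = 301.43/10.56 = 28.56.
The heat pump delivers Q̇_H = COP × Ẇ = 177.3 kW; the resistance heater delivers Ẇ = 6.210 kW.
Extra = (COP − 1)·Ẇ = 171.1 kW.

171.1 kW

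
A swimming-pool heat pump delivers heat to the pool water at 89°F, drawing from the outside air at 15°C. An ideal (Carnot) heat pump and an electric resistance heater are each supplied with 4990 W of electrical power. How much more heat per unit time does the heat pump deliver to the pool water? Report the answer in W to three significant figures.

In absolute terms T_C = 288.15 K and T_H = 304.82 K, so ΔT = 16.67 K.
COP_Carnot = T_H/ΔT = 304.82/16.67 = 18.29.
The heat pump delivers Q̇_H = COP × Ẇ = 91260 W; the resistance heater delivers Ẇ = 4990 W.
Extra = (COP − 1)·Ẇ = 86270 W.

86300 W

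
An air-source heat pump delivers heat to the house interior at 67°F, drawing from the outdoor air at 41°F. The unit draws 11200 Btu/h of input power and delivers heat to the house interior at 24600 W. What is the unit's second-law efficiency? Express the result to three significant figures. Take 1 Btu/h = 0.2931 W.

0.370

Converting, Q̇_H = 24600 W = 83930 Btu/h, so COP_actual = Q̇_H/Ẇ = 83930/11200 = 7.494.
In absolute terms T_C = 278.15 K and T_H = 292.59 K, so ΔT = 14.44 K.
COP_Carnot = T_H/ΔT = 292.59/14.44 = 20.26.
η_II = COP_actual/COP_Carnot = 7.494/20.26 = 0.3699.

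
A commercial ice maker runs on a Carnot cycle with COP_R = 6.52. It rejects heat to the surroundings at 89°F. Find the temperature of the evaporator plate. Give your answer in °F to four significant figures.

16.04 °F

For a Carnot refrigerator COP_R = T_C/(T_H − T_C), so T_C = COP·T_H/(1 + COP).
With T_H = 304.82 K, T_C = 6.52 × 304.82/7.520 = 264.28 K.
Converting, 264.28 K = 16.04°F.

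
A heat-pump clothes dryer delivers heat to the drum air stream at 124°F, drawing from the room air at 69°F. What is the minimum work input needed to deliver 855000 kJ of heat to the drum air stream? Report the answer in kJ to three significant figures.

80600 kJ

In absolute terms T_C = 293.71 K and T_H = 324.26 K, so ΔT = 30.56 K.
The reversible limit is COP_HP = T_H/ΔT = 10.61, so W_min = Q_H/COP = Q_H·ΔT/T_H.
W_min = 855000 × 30.56/324.26 = 80570 kJ.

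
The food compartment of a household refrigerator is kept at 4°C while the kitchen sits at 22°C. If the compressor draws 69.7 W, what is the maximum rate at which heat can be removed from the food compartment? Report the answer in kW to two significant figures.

1.1 kW

In absolute terms T_C = 277.15 K and T_H = 295.15 K, so ΔT = 18.00 K.
COP_Carnot = T_C/ΔT = 277.15/18.00 = 15.40.
Q̇_max = COP_Carnot × Ẇ = 15.40 × 69.70 W = 1073 W = 1.073 kW.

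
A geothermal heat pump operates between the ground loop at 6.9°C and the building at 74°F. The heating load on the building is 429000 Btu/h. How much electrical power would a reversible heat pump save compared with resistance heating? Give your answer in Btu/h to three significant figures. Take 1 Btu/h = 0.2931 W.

405000 Btu/h

In absolute terms T_C = 280.05 K and T_H = 296.48 K, so ΔT = 16.43 K.
COP_Carnot = T_H/ΔT = 296.48/16.43 = 18.04.
Resistance heating needs Ẇ_res = Q̇_H = 429000 Btu/h; the reversible heat pump needs only Ẇ_hp = Q̇_H/COP = 23780 Btu/h.
Saving = 429000 − 23780 = 405200 Btu/h.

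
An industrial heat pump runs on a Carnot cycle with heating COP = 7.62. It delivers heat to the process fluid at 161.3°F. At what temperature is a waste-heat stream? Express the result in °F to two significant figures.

COP_HP = T_H/(T_H − T_C) gives T_H − T_C = T_H/COP.
With T_H = 344.98 K, T_C = 344.98 × (1 − 1/7.62) = 299.71 K.
Converting, 299.71 K = 79.81°F.

80 °F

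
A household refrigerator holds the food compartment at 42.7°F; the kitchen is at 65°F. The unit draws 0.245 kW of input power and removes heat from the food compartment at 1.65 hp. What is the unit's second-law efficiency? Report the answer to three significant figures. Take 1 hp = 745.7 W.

Converting, Q̇_C = 1.650 hp = 1.230 kW, so COP_actual = Q̇_C/Ẇ = 1.230/0.2450 = 5.022.
In absolute terms T_C = 279.09 K and T_H = 291.48 K, so ΔT = 12.39 K.
COP_Carnot = T_C/ΔT = 279.09/12.39 = 22.53.
η_II = COP_actual/COP_Carnot = 5.022/22.53 = 0.2229.

0.223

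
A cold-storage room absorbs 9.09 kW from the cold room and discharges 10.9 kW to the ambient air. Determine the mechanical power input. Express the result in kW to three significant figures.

For a cyclic device the first law requires Q̇_H = Q̇_C + Ẇ.
Ẇ = Q̇_H − Q̇_C = 1.810 kW.

1.81 kW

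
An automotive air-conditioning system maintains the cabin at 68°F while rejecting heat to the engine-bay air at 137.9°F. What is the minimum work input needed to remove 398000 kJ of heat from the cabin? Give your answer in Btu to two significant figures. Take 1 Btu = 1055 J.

In absolute terms T_C = 293.15 K and T_H = 331.98 K, so ΔT = 38.83 K.
The reversible limit is COP_R = T_C/ΔT = 7.549, so W_min = Q_C/COP = Q_C·ΔT/T_C.
W_min = 398000 × 38.83/293.15 = 52720 kJ = 49970 Btu.

50000 Btu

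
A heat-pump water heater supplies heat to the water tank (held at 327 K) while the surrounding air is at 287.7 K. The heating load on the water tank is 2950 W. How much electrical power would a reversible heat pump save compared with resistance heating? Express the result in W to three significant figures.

2600 W

The reservoir spacing is ΔT = 327 − 287.7 = 39.30 K.
COP_Carnot = T_H/ΔT = 327.00/39.30 = 8.321.
Resistance heating needs Ẇ_res = Q̇_H = 2950 W; the reversible heat pump needs only Ẇ_hp = Q̇_H/COP = 354.5 W.
Saving = 2950 − 354.5 = 2595 W.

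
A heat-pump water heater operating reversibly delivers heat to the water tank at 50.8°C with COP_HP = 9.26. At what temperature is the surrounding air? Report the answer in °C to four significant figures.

15.82 °C

COP_HP = T_H/(T_H − T_C) gives T_H − T_C = T_H/COP.
With T_H = 323.95 K, T_C = 323.95 × (1 − 1/9.26) = 288.97 K.
Converting, 288.97 K = 15.82°C.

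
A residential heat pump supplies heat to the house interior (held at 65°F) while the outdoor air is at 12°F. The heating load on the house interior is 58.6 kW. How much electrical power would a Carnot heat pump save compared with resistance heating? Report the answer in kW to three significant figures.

In absolute terms T_C = 262.04 K and T_H = 291.48 K, so ΔT = 29.44 K.
COP_Carnot = T_H/ΔT = 291.48/29.44 = 9.899.
Resistance heating needs Ẇ_res = Q̇_H = 58.60 kW; the reversible heat pump needs only Ẇ_hp = Q̇_H/COP = 5.920 kW.
Saving = 58.60 − 5.920 = 52.68 kW.

52.7 kW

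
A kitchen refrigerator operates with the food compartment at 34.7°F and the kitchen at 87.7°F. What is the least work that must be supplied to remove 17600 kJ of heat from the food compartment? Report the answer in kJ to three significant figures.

In absolute terms T_C = 274.65 K and T_H = 304.09 K, so ΔT = 29.44 K.
The reversible limit is COP_R = T_C/ΔT = 9.328, so W_min = Q_C/COP = Q_C·ΔT/T_C.
W_min = 17600 × 29.44/274.65 = 1887 kJ.

1890 kJ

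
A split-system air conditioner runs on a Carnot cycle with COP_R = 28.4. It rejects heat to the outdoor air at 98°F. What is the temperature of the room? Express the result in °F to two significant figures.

For a Carnot refrigerator COP_R = T_C/(T_H − T_C), so T_C = COP·T_H/(1 + COP).
With T_H = 309.82 K, T_C = 28.4 × 309.82/29.40 = 299.28 K.
Converting, 299.28 K = 79.03°F.

79 °F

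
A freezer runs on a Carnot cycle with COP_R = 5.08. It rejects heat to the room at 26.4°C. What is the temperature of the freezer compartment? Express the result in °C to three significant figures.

-22.9 °C

For a Carnot refrigerator COP_R = T_C/(T_H − T_C), so T_C = COP·T_H/(1 + COP).
With T_H = 299.55 K, T_C = 5.08 × 299.55/6.080 = 250.28 K.
Converting, 250.28 K = -22.87°C.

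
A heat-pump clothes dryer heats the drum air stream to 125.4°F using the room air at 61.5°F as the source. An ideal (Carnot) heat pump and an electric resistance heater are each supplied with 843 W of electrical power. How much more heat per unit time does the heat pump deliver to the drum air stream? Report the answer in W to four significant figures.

6876 W

In absolute terms T_C = 289.54 K and T_H = 325.04 K, so ΔT = 35.50 K.
COP_Carnot = T_H/ΔT = 325.04/35.50 = 9.156.
The heat pump delivers Q̇_H = COP × Ẇ = 7719 W; the resistance heater delivers Ẇ = 843.0 W.
Extra = (COP − 1)·Ẇ = 6876 W.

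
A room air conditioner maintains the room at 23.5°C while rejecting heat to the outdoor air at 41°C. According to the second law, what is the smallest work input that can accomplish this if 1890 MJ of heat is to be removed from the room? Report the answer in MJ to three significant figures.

In absolute terms T_C = 296.65 K and T_H = 314.15 K, so ΔT = 17.50 K.
The reversible limit is COP_R = T_C/ΔT = 16.95, so W_min = Q_C/COP = Q_C·ΔT/T_C.
W_min = 1890 × 17.50/296.65 = 111.5 MJ.

111 MJ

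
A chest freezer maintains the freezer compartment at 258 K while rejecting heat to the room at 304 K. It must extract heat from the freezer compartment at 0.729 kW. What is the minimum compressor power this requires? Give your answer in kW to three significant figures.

The reservoir spacing is ΔT = 304 − 258 = 46.00 K.
COP_Carnot = T_C/ΔT = 258.00/46.00 = 5.609.
Ẇ_min = Q̇/COP_Carnot = 0.7290/5.609 = 0.1300 kW.

0.130 kW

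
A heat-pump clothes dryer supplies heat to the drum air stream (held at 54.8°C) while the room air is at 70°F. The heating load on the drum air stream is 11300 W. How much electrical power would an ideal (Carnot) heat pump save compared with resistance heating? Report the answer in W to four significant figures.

In absolute terms T_C = 294.26 K and T_H = 327.95 K, so ΔT = 33.69 K.
COP_Carnot = T_H/ΔT = 327.95/33.69 = 9.735.
Resistance heating needs Ẇ_res = Q̇_H = 11300 W; the reversible heat pump needs only Ẇ_hp = Q̇_H/COP = 1161 W.
Saving = 11300 − 1161 = 10140 W.

10140 W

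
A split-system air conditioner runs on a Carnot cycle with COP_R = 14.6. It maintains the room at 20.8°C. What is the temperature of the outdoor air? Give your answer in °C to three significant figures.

COP_R = T_C/(T_H − T_C) gives T_H − T_C = T_C/COP.
With T_C = 293.95 K, T_H = 293.95 × (1 + 1/14.6) = 314.08 K.
Converting, 314.08 K = 40.93°C.

40.9 °C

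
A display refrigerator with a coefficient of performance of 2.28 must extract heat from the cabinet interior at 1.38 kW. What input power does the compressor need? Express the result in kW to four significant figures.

Ẇ = Q̇_C/COP = 1.380/2.28 = 0.6053 kW.

0.6053 kW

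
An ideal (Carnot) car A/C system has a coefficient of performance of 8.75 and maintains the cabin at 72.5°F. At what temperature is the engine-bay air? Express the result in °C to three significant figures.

56.3 °C

COP_R = T_C/(T_H − T_C) gives T_H − T_C = T_C/COP.
With T_C = 295.65 K, T_H = 295.65 × (1 + 1/8.75) = 329.44 K.
Converting, 329.44 K = 56.29°C.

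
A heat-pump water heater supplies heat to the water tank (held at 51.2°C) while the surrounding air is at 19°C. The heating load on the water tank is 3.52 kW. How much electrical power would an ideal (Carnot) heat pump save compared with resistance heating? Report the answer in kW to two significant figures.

3.2 kW

In absolute terms T_C = 292.15 K and T_H = 324.35 K, so ΔT = 32.20 K.
COP_Carnot = T_H/ΔT = 324.35/32.20 = 10.07.
Resistance heating needs Ẇ_res = Q̇_H = 3.520 kW; the reversible heat pump needs only Ẇ_hp = Q̇_H/COP = 0.3494 kW.
Saving = 3.520 − 0.3494 = 3.171 kW.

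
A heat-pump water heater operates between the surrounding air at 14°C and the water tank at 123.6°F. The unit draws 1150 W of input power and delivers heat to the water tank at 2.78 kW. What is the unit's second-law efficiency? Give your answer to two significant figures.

0.28

Converting, Q̇_H = 2.780 kW = 2780 W, so COP_actual = Q̇_H/Ẇ = 2780/1150 = 2.417.
In absolute terms T_C = 287.15 K and T_H = 324.04 K, so ΔT = 36.89 K.
COP_Carnot = T_H/ΔT = 324.04/36.89 = 8.784.
η_II = COP_actual/COP_Carnot = 2.417/8.784 = 0.2752.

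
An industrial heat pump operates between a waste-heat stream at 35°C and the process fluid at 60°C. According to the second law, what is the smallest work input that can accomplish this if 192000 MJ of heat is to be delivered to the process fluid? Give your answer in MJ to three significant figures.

14400 MJ

In absolute terms T_C = 308.15 K and T_H = 333.15 K, so ΔT = 25.00 K.
The reversible limit is COP_HP = T_H/ΔT = 13.33, so W_min = Q_H/COP = Q_H·ΔT/T_H.
W_min = 192000 × 25.00/333.15 = 14410 MJ.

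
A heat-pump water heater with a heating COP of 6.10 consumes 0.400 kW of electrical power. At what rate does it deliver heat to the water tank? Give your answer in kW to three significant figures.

2.44 kW

Q̇_H = COP_HP × Ẇ = 6.10 × 0.4000 = 2.440 kW.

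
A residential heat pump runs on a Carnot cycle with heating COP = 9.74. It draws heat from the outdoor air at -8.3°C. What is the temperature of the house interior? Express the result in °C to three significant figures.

COP_HP = T_H/(T_H − T_C) rearranges to T_H = COP·T_C/(COP − 1).
With T_C = 264.85 K, T_H = 9.74 × 264.85/8.740 = 295.15 K.
Converting, 295.15 K = 22.00°C.

22.0 °C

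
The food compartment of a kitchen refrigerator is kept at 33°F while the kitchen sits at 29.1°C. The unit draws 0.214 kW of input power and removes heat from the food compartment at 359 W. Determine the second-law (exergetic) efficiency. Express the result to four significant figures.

Converting, Q̇_C = 359.0 W = 0.3590 kW, so COP_actual = Q̇_C/Ẇ = 0.3590/0.2140 = 1.678.
In absolute terms T_C = 273.71 K and T_H = 302.25 K, so ΔT = 28.54 K.
COP_Carnot = T_C/ΔT = 273.71/28.54 = 9.589.
η_II = COP_actual/COP_Carnot = 1.678/9.589 = 0.1750.

0.1750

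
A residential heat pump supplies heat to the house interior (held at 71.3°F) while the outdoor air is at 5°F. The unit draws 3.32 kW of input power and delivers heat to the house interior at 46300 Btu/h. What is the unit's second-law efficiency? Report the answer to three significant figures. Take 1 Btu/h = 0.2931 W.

Converting, Q̇_H = 46300 Btu/h = 13.57 kW, so COP_actual = Q̇_H/Ẇ = 13.57/3.320 = 4.088.
In absolute terms T_C = 258.15 K and T_H = 294.98 K, so ΔT = 36.83 K.
COP_Carnot = T_H/ΔT = 294.98/36.83 = 8.009.
η_II = COP_actual/COP_Carnot = 4.088/8.009 = 0.5104.

0.510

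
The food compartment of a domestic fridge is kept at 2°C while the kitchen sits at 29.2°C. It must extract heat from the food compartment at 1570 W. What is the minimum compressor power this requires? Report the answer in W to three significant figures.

In absolute terms T_C = 275.15 K and T_H = 302.35 K, so ΔT = 27.20 K.
COP_Carnot = T_C/ΔT = 275.15/27.20 = 10.12.
Ẇ_min = Q̇/COP_Carnot = 1570/10.12 = 155.2 W.

155 W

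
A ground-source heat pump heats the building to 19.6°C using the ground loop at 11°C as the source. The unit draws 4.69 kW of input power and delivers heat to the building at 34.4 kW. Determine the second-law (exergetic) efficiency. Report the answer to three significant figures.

0.215

COP_actual = Q̇_H/Ẇ = 34.40/4.690 = 7.335.
In absolute terms T_C = 284.15 K and T_H = 292.75 K, so ΔT = 8.600 K.
COP_Carnot = T_H/ΔT = 292.75/8.600 = 34.04.
η_II = COP_actual/COP_Carnot = 7.335/34.04 = 0.2155.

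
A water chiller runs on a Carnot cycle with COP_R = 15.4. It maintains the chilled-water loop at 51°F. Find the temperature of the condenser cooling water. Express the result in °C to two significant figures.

29 °C

COP_R = T_C/(T_H − T_C) gives T_H − T_C = T_C/COP.
With T_C = 283.71 K, T_H = 283.71 × (1 + 1/15.4) = 302.13 K.
Converting, 302.13 K = 28.98°C.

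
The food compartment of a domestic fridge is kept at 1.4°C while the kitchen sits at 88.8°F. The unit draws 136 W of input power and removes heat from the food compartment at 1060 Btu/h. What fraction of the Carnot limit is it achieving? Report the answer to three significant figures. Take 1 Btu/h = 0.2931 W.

0.251

Converting, Q̇_C = 1060 Btu/h = 310.7 W, so COP_actual = Q̇_C/Ẇ = 310.7/136.0 = 2.284.
In absolute terms T_C = 274.55 K and T_H = 304.71 K, so ΔT = 30.16 K.
COP_Carnot = T_C/ΔT = 274.55/30.16 = 9.104.
η_II = COP_actual/COP_Carnot = 2.284/9.104 = 0.2509.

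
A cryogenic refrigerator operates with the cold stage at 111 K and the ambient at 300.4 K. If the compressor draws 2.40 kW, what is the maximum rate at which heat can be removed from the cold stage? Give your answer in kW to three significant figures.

The reservoir spacing is ΔT = 300.4 − 111 = 189.4 K.
COP_Carnot = T_C/ΔT = 111.00/189.4 = 0.5861.
Q̇_max = COP_Carnot × Ẇ = 0.5861 × 2.400 kW = 1.407 kW.

1.41 kW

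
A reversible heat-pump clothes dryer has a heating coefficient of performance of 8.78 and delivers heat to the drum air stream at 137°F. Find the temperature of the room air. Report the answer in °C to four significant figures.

COP_HP = T_H/(T_H − T_C) gives T_H − T_C = T_H/COP.
With T_H = 331.48 K, T_C = 331.48 × (1 − 1/8.78) = 293.73 K.
Converting, 293.73 K = 20.58°C.

20.58 °C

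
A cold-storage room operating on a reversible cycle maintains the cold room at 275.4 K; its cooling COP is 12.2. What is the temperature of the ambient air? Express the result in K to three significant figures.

COP_R = T_C/(T_H − T_C) gives T_H − T_C = T_C/COP.
With T_C = 275.40 K, T_H = 275.40 × (1 + 1/12.2) = 297.97 K.

298 K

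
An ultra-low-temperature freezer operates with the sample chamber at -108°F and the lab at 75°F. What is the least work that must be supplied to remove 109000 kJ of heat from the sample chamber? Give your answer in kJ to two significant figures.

In absolute terms T_C = 195.37 K and T_H = 297.04 K, so ΔT = 101.7 K.
The reversible limit is COP_R = T_C/ΔT = 1.922, so W_min = Q_C/COP = Q_C·ΔT/T_C.
W_min = 109000 × 101.7/195.37 = 56720 kJ.

57000 kJ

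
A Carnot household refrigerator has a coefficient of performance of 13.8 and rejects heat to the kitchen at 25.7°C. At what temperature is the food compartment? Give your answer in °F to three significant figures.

41.9 °F

For a Carnot refrigerator COP_R = T_C/(T_H − T_C), so T_C = COP·T_H/(1 + COP).
With T_H = 298.85 K, T_C = 13.8 × 298.85/14.80 = 278.66 K.
Converting, 278.66 K = 41.91°F.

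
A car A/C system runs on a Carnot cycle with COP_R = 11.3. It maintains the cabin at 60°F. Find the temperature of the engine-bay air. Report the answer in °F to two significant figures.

110 °F

COP_R = T_C/(T_H − T_C) gives T_H − T_C = T_C/COP.
With T_C = 288.71 K, T_H = 288.71 × (1 + 1/11.3) = 314.25 K.
Converting, 314.25 K = 105.99°F.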